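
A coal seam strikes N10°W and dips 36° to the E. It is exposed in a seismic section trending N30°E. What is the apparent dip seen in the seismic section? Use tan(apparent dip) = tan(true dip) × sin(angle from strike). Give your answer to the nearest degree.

25°

Angle between strike (N10°W) and section (N30°E): β = 40°.
tan(apparent dip) = tan 36° · sin 40° = 0.4670
apparent dip = arctan 0.4670 = 25.03°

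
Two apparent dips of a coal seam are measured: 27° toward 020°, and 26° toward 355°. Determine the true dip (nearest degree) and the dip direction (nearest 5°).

true dip 27°, dip direction 015°

Represent each trace as a vector plunging at its apparent dip toward its trend (east-north-up frame): v₁ = (0.305, 0.837, -0.454), v₂ = (-0.078, 0.895, -0.438).
The plane normal is n = v₁ × v₂ ∝ (0.039, 0.169, 0.338).
Dip δ = arctan(|n_h|/n_z) = arctan(0.174/0.338) = 27.2°.
Dip direction = azimuth of (n_x, n_y) = atan2(0.039, 0.169) = 13°.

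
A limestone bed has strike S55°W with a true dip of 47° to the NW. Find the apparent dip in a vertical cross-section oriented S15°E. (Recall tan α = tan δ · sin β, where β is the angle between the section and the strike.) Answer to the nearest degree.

45°

Angle between strike (S55°W) and section (S15°E): β = 70°.
tan(apparent dip) = tan 47° · sin 70° = 1.0077
apparent dip = arctan 1.0077 = 45.22°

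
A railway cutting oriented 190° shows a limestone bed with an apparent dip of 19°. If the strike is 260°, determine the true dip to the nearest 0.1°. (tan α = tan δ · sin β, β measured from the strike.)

β = acute angle between strike 260° and section 190° = 70°.
tan(true dip) = tan 19° / sin 70° = 0.3664
true dip = arctan 0.3664 = 20.12°

20.1°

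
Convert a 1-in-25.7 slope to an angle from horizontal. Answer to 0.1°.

2.2°

tan θ = 1/25.7 = 0.0389
θ = arctan(0.0389) = 2.23°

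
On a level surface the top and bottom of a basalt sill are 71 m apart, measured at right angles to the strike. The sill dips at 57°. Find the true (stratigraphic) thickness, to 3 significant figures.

59.5 m

True thickness t = w · sin(dip) = 71 × sin 57°
t = 71 × 0.8387 = 59.546 m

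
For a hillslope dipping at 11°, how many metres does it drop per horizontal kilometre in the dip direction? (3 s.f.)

194 m

drop per km = 1000 × tan 11° = 1000 × 0.1944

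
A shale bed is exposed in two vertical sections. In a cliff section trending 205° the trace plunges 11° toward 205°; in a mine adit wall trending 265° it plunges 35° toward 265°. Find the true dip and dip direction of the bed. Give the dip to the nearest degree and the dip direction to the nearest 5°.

true dip 36°, dip direction 280°

The two traces are lines in the plane: v₁ = (sin 205°·cos 11°, cos 205°·cos 11°, −sin 11°), v₂ = (sin 265°·cos 35°, cos 265°·cos 35°, −sin 35°).
n = v₁ × v₂ = (-0.497, 0.082, 0.696) (taken with n_z > 0).
Dip δ = arctan(|n_h|/n_z) = arctan(0.503/0.696) = 35.9°.
Dip direction = atan2(-0.497, 0.082) = 279° (azimuth of n's horizontal projection).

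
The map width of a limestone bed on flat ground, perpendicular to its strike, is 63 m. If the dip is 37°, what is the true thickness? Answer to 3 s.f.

True thickness t = w · sin(dip) = 63 × sin 37°
t = 63 × 0.6018 = 37.914 m

37.9 m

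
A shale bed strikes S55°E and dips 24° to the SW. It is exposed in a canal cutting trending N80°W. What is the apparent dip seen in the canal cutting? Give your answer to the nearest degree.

11°

The section lies 25° from the strike.
tan(apparent dip) = tan 24° · sin 25° = 0.1882
apparent dip = arctan 0.1882 = 10.66°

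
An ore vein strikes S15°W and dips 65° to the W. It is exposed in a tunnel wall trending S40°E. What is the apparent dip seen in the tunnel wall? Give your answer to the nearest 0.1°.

60.3°

Angle between strike (S15°W) and section (S40°E): β = 55°.
tan(apparent dip) = tan 65° · sin 55° = 1.7567
α = arctan(1.7567) = 60.35°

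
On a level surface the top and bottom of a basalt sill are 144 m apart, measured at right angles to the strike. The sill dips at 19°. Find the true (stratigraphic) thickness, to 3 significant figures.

46.9 m

True thickness t = w · sin(dip) = 144 × sin 19°
t = 144 × 0.3256 = 46.882 m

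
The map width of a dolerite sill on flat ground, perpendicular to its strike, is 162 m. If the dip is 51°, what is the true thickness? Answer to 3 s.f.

True thickness t = w · sin(dip) = 162 × sin 51°
t = 162 × 0.7771 = 125.898 m

126 m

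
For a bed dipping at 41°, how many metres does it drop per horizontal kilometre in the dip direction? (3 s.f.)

869 m

drop per km = 1000 × tan 41° = 1000 × 0.8693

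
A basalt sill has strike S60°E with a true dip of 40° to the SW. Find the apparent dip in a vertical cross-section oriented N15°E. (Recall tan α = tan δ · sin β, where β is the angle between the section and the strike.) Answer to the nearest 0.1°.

The strike is S60°E and the section trends N15°E; the acute angle between them is β = 75°.
tan(apparent dip) = tan 40° · sin 75° = 0.8105
apparent dip = arctan 0.8105 = 39.03°

39.0°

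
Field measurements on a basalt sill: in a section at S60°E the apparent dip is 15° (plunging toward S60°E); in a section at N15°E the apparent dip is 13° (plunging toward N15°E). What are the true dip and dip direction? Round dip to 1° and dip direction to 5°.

Each apparent-dip line lies in the plane. As unit vectors (x east, y north, z up), v₁ plunges 15°→S60°E and v₂ plunges 13°→N15°E.
Cross product v₁ × v₂ gives the pole to the plane: n ∝ (0.352, 0.123, 0.909).
Dip δ = arctan(|n_h|/n_z) = arctan(0.373/0.909) = 22.3°.
The horizontal component of n points toward azimuth atan2(n_x, n_y) = 71°, the dip direction.

true dip 22°, dip direction 070°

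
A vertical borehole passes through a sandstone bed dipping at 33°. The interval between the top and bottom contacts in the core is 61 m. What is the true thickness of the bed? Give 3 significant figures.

51.2 m

True thickness t = h · cos(dip) = 61 × cos 33°
t = 61 × 0.8387 = 51.159 m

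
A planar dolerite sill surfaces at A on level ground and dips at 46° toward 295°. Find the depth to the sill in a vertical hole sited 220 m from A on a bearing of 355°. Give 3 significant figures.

The hole lies 60° from the dip direction, so the down-dip offset is 220 × cos 60° = 110.00 m.
Depth = down-dip offset × tan(dip) = 110.00 × tan 46° = 110.00 × 1.0355
Depth = 113.91 m

114 m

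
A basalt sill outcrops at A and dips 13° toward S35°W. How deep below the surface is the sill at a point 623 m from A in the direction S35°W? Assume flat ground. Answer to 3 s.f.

The hole is directly down-dip from the outcrop, so the down-dip offset is 623 m.
Depth = down-dip offset × tan(dip) = 623.00 × tan 13° = 623.00 × 0.2309
Depth = 143.83 m

144 m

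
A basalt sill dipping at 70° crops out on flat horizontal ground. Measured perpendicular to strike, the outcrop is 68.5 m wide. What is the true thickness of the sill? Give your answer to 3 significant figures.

64.4 m

True thickness t = w · sin(dip) = 68.5 × sin 70°
t = 68.5 × 0.9397 = 64.369 m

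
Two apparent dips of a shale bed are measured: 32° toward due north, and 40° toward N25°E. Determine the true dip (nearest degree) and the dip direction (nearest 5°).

true dip 42°, dip direction 045°

Represent each trace as a vector plunging at its apparent dip toward its trend (east-north-up frame): v₁ = (0.000, 0.848, -0.530), v₂ = (0.324, 0.694, -0.643).
n = v₁ × v₂ = (0.177, 0.172, 0.275) (taken with n_z > 0).
tan δ = √(n_x²+n_y²)/n_z = 0.247/0.275, so δ = 41.9°.
The horizontal component of n points toward azimuth atan2(n_x, n_y) = 46°, the dip direction.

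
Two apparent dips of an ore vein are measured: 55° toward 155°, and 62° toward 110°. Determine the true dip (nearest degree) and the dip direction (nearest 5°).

Each apparent-dip line lies in the plane. As unit vectors (x east, y north, z up), v₁ plunges 55°→155° and v₂ plunges 62°→110°.
n = v₁ × v₂ = (0.327, -0.147, 0.190) (taken with n_z > 0).
True dip = arccos(n_z / |n|) = arccos(0.4685) = 62.1°.
Dip direction = azimuth of (n_x, n_y) = atan2(0.327, -0.147) = 114°.

true dip 62°, dip direction 115°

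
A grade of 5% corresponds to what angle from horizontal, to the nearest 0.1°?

2.9°

tan θ = 5/100 = 0.0500
θ = arctan(0.0500) = 2.86°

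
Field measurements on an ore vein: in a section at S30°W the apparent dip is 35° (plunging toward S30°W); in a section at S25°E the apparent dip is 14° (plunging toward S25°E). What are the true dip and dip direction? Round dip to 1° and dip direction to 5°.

The two traces are lines in the plane: v₁ = (sin 210°·cos 35°, cos 210°·cos 35°, −sin 35°), v₂ = (sin 155°·cos 14°, cos 155°·cos 14°, −sin 14°).
n = v₁ × v₂ = (-0.333, -0.334, 0.651) (taken with n_z > 0).
True dip = arccos(n_z / |n|) = arccos(0.8098) = 35.9°.
Dip direction = azimuth of (n_x, n_y) = atan2(-0.333, -0.334) = 225°.

true dip 36°, dip direction 225°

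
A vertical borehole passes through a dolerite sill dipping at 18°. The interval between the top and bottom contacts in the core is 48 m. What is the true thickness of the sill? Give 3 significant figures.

45.7 m

True thickness t = h · cos(dip) = 48 × cos 18°
t = 48 × 0.9511 = 45.651 m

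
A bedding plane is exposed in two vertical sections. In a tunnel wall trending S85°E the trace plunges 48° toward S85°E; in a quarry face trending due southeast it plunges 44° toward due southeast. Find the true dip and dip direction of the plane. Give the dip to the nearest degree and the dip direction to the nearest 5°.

Represent each trace as a vector plunging at its apparent dip toward its trend (east-north-up frame): v₁ = (0.667, -0.058, -0.743), v₂ = (0.509, -0.509, -0.695).
n = v₁ × v₂ = (0.337, -0.085, 0.309) (taken with n_z > 0).
tan δ = √(n_x²+n_y²)/n_z = 0.348/0.309, so δ = 48.4°.
Dip direction = azimuth of (n_x, n_y) = atan2(0.337, -0.085) = 104°.

true dip 48°, dip direction 105°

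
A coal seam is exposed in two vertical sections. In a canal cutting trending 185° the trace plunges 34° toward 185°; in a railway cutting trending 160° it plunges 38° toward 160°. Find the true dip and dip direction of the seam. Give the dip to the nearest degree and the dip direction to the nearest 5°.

Represent each trace as a vector plunging at its apparent dip toward its trend (east-north-up frame): v₁ = (-0.072, -0.826, -0.559), v₂ = (0.270, -0.740, -0.616).
Cross product v₁ × v₂ gives the pole to the plane: n ∝ (0.094, -0.195, 0.276).
True dip = arccos(n_z / |n|) = arccos(0.7865) = 38.1°.
Dip direction = azimuth of (n_x, n_y) = atan2(0.094, -0.195) = 154°.

true dip 38°, dip direction 155°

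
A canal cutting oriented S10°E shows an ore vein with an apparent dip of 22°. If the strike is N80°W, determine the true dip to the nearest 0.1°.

β = acute angle between strike N80°W and section S10°E = 70°.
tan(true dip) = tan 22° / sin 70° = 0.4300
true dip = arctan 0.4300 = 23.27°

23.3°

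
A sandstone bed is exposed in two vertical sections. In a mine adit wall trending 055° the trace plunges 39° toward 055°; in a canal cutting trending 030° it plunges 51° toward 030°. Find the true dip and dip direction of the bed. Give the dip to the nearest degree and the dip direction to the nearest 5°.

Represent each trace as a vector plunging at its apparent dip toward its trend (east-north-up frame): v₁ = (0.637, 0.446, -0.629), v₂ = (0.315, 0.545, -0.777).
Cross product v₁ × v₂ gives the pole to the plane: n ∝ (-0.003, 0.297, 0.207).
Dip δ = arctan(|n_h|/n_z) = arctan(0.297/0.207) = 55.1°.
Dip direction = azimuth of (n_x, n_y) = atan2(-0.003, 0.297) = 359°.

true dip 55°, dip direction 000°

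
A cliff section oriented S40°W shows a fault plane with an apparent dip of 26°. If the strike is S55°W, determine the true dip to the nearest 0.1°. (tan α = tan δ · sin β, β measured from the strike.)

The section is 15° from the strike.
tan(true dip) = tan 26° / sin 15° = 1.8845
true dip = arctan 1.8845 = 62.05°

62.0°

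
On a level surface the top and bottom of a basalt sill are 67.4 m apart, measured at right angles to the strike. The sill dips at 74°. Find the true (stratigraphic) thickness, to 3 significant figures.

True thickness t = w · sin(dip) = 67.4 × sin 74°
t = 67.4 × 0.9613 = 64.789 m

64.8 m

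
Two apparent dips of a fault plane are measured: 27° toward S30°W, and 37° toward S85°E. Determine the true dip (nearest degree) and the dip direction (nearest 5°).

true dip 50°, dip direction 145°

The two traces are lines in the plane: v₁ = (sin 210°·cos 27°, cos 210°·cos 27°, −sin 27°), v₂ = (sin 95°·cos 37°, cos 95°·cos 37°, −sin 37°).
n = v₁ × v₂ = (0.433, -0.629, 0.645) (taken with n_z > 0).
True dip = arccos(n_z / |n|) = arccos(0.6452) = 49.8°.
Dip direction = azimuth of (n_x, n_y) = atan2(0.433, -0.629) = 145°.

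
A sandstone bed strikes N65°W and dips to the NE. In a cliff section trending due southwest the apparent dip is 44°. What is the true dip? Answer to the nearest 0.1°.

45.8°

The section is 70° from the strike.
tan δ = tan α / sin β = tan 44° / sin 70° = 0.9657 / 0.9397 = 1.0277
true dip = arctan 1.0277 = 45.78°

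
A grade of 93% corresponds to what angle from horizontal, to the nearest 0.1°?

42.9°

tan θ = 93/100 = 0.9300
θ = arctan(0.9300) = 42.92°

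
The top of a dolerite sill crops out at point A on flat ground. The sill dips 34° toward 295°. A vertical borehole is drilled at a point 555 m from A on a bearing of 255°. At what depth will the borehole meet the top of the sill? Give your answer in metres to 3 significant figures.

287 m

The hole lies 40° from the dip direction, so the down-dip offset is 555 × cos 40° = 425.15 m.
Depth = down-dip offset × tan(dip) = 425.15 × tan 34° = 425.15 × 0.6745
Depth = 286.77 m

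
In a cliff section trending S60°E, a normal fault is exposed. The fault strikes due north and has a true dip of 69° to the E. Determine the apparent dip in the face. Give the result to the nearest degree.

66°

Angle between strike (due north) and section (S60°E): β = 60°.
tan(apparent dip) = tan 69° · sin 60° = 2.2561
apparent dip = arctan 2.2561 = 66.09°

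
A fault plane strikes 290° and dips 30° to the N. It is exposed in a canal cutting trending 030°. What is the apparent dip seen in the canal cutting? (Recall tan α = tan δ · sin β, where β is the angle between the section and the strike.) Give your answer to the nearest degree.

30°

Angle between strike (290°) and section (030°): β = 80°.
tan(apparent dip) = tan 30° · sin 80° = 0.5686
α = arctan(0.5686) = 29.62°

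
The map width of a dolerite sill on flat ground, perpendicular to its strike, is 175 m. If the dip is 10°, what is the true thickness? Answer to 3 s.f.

True thickness t = w · sin(dip) = 175 × sin 10°
t = 175 × 0.1736 = 30.388 m

30.4 m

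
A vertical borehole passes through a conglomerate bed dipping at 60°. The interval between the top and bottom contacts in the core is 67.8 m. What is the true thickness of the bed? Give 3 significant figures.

True thickness t = h · cos(dip) = 67.8 × cos 60°
t = 67.8 × 0.5000 = 33.900 m

33.9 m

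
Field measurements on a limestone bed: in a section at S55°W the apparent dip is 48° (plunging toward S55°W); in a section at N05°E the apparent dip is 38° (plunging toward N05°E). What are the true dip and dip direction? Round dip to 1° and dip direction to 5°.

The two traces are lines in the plane: v₁ = (sin 235°·cos 48°, cos 235°·cos 48°, −sin 48°), v₂ = (sin 5°·cos 38°, cos 5°·cos 38°, −sin 38°).
The plane normal is n = v₁ × v₂ ∝ (-0.820, 0.388, 0.404).
tan δ = √(n_x²+n_y²)/n_z = 0.907/0.404, so δ = 66.0°.
Dip direction = atan2(-0.820, 0.388) = 295° (azimuth of n's horizontal projection).

true dip 66°, dip direction 295°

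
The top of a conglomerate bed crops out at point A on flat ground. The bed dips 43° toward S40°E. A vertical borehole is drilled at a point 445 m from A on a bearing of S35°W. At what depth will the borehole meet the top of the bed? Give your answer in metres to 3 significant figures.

107 m

The hole lies 75° from the dip direction, so the down-dip offset is 445 × cos 75° = 115.17 m.
Depth = down-dip offset × tan(dip) = 115.17 × tan 43° = 115.17 × 0.9325
Depth = 107.40 m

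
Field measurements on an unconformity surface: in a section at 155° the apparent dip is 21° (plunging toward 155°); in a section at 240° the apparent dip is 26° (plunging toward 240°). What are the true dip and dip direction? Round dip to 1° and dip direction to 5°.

true dip 31°, dip direction 205°

Each apparent-dip line lies in the plane. As unit vectors (x east, y north, z up), v₁ plunges 21°→155° and v₂ plunges 26°→240°.
n = v₁ × v₂ = (-0.210, -0.452, 0.836) (taken with n_z > 0).
Dip δ = arctan(|n_h|/n_z) = arctan(0.498/0.836) = 30.8°.
The horizontal component of n points toward azimuth atan2(n_x, n_y) = 205°, the dip direction.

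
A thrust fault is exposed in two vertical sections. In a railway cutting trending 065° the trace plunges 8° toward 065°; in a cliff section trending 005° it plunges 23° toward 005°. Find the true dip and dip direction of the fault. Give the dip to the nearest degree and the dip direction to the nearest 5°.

true dip 23°, dip direction 355°

Each apparent-dip line lies in the plane. As unit vectors (x east, y north, z up), v₁ plunges 8°→065° and v₂ plunges 23°→005°.
n = v₁ × v₂ = (-0.036, 0.340, 0.789) (taken with n_z > 0).
tan δ = √(n_x²+n_y²)/n_z = 0.341/0.789, so δ = 23.4°.
The horizontal component of n points toward azimuth atan2(n_x, n_y) = 354°, the dip direction.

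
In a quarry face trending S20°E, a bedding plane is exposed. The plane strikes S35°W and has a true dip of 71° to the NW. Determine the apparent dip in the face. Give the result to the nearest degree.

67°

Angle between strike (S35°W) and section (S20°E): β = 55°.
tan α = tan 71° × sin 55° = 2.9042 × 0.8192 = 2.3790
apparent dip = arctan 2.3790 = 67.20°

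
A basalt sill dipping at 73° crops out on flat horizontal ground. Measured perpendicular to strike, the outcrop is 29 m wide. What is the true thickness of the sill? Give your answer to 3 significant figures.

True thickness t = w · sin(dip) = 29 × sin 73°
t = 29 × 0.9563 = 27.733 m

27.7 m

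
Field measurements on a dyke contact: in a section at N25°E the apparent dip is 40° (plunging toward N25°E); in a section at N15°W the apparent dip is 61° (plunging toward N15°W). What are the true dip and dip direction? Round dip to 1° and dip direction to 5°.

Represent each trace as a vector plunging at its apparent dip toward its trend (east-north-up frame): v₁ = (0.324, 0.694, -0.643), v₂ = (-0.125, 0.468, -0.875).
n = v₁ × v₂ = (-0.306, 0.364, 0.239) (taken with n_z > 0).
Dip δ = arctan(|n_h|/n_z) = arctan(0.476/0.239) = 63.3°.
The horizontal component of n points toward azimuth atan2(n_x, n_y) = 320°, the dip direction.

true dip 63°, dip direction 320°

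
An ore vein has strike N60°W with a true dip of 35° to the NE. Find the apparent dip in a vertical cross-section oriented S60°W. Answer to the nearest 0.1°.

31.2°

Angle between strike (N60°W) and section (S60°W): β = 60°.
tan α = tan 35° × sin 60° = 0.7002 × 0.8660 = 0.6064
α = arctan(0.6064) = 31.23°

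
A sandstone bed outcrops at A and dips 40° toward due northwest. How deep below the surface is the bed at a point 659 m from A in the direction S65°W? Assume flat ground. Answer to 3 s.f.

The hole lies 70° from the dip direction, so the down-dip offset is 659 × cos 70° = 225.39 m.
Depth = down-dip offset × tan(dip) = 225.39 × tan 40° = 225.39 × 0.8391
Depth = 189.13 m

189 m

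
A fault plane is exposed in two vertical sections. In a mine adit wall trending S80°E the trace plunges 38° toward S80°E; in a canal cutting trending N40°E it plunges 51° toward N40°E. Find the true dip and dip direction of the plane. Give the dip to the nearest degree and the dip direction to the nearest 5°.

true dip 51°, dip direction 050°

The two traces are lines in the plane: v₁ = (sin 100°·cos 38°, cos 100°·cos 38°, −sin 38°), v₂ = (sin 40°·cos 51°, cos 40°·cos 51°, −sin 51°).
n = v₁ × v₂ = (0.403, 0.354, 0.429) (taken with n_z > 0).
True dip = arccos(n_z / |n|) = arccos(0.6249) = 51.3°.
Dip direction = atan2(0.403, 0.354) = 49° (azimuth of n's horizontal projection).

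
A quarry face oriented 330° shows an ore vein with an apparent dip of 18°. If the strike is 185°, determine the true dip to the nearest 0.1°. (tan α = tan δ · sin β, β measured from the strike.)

β = acute angle between strike 185° and section 330° = 35°.
tan δ = tan α / sin β = tan 18° / sin 35° = 0.3249 / 0.5736 = 0.5665
δ = arctan(0.5665) = 29.53°

29.5°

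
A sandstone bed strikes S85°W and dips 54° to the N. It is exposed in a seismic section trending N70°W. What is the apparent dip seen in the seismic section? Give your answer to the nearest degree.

30°

The section lies 25° from the strike.
tan(apparent dip) = tan 54° · sin 25° = 0.5817
α = arctan(0.5817) = 30.19°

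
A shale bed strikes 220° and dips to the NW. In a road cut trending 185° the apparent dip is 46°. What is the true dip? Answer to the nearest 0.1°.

61.0°

The section is 35° from the strike.
tan δ = tan α / sin β = tan 46° / sin 35° = 1.0355 / 0.5736 = 1.8054
true dip = arctan 1.8054 = 61.02°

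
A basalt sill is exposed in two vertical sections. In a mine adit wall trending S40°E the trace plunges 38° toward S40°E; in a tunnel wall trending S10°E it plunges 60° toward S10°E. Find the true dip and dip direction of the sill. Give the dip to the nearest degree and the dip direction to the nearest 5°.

Represent each trace as a vector plunging at its apparent dip toward its trend (east-north-up frame): v₁ = (0.507, -0.604, -0.616), v₂ = (0.087, -0.492, -0.866).
n = v₁ × v₂ = (-0.220, -0.385, 0.197) (taken with n_z > 0).
tan δ = √(n_x²+n_y²)/n_z = 0.443/0.197, so δ = 66.0°.
The horizontal component of n points toward azimuth atan2(n_x, n_y) = 210°, the dip direction.

true dip 66°, dip direction 210°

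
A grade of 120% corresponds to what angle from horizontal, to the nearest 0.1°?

tan θ = 120/100 = 1.2000
θ = arctan(1.2000) = 50.19°

50.2°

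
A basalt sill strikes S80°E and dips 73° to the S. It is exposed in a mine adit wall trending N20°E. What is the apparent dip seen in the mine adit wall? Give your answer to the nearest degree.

73°

The strike is S80°E and the section trends N20°E; the acute angle between them is β = 80°.
tan(apparent dip) = tan 73° · sin 80° = 3.2212
α = arctan(3.2212) = 72.75°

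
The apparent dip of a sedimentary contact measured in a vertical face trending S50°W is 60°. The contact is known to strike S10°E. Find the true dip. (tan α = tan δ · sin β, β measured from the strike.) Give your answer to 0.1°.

63.4°

β = acute angle between strike S10°E and section S50°W = 60°.
tan δ = tan α / sin β = tan 60° / sin 60° = 1.7321 / 0.8660 = 2.0000
true dip = arctan 2.0000 = 63.43°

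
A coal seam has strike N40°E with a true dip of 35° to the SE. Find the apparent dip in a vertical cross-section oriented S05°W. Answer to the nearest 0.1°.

Angle between strike (N40°E) and section (S05°W): β = 35°.
tan(apparent dip) = tan 35° · sin 35° = 0.4016
apparent dip = arctan 0.4016 = 21.88°

21.9°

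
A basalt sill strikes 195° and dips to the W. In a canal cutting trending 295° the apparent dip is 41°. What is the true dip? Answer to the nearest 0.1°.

β = acute angle between strike 195° and section 295° = 80°.
tan(true dip) = tan 41° / sin 80° = 0.8827
δ = arctan(0.8827) = 41.43°

41.4°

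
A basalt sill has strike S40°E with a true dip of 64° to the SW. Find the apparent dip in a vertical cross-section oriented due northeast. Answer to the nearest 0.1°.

The section lies 85° from the strike.
tan α = tan 64° × sin 85° = 2.0503 × 0.9962 = 2.0425
α = arctan(2.0425) = 63.91°

63.9°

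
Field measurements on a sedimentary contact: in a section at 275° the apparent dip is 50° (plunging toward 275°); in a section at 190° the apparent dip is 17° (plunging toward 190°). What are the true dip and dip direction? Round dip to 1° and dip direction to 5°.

Each apparent-dip line lies in the plane. As unit vectors (x east, y north, z up), v₁ plunges 50°→275° and v₂ plunges 17°→190°.
The plane normal is n = v₁ × v₂ ∝ (-0.738, -0.060, 0.612).
tan δ = √(n_x²+n_y²)/n_z = 0.740/0.612, so δ = 50.4°.
Dip direction = azimuth of (n_x, n_y) = atan2(-0.738, -0.060) = 265°.

true dip 50°, dip direction 265°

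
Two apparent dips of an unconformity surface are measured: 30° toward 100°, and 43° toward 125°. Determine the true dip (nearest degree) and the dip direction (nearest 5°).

Represent each trace as a vector plunging at its apparent dip toward its trend (east-north-up frame): v₁ = (0.853, -0.150, -0.500), v₂ = (0.599, -0.419, -0.682).
Cross product v₁ × v₂ gives the pole to the plane: n ∝ (0.107, -0.282, 0.268).
True dip = arccos(n_z / |n|) = arccos(0.6636) = 48.4°.
Dip direction = atan2(0.107, -0.282) = 159° (azimuth of n's horizontal projection).

true dip 48°, dip direction 160°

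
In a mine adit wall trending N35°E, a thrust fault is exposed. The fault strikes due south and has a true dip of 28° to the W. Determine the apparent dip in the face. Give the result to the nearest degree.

Angle between strike (due south) and section (N35°E): β = 35°.
tan α = tan 28° × sin 35° = 0.5317 × 0.5736 = 0.3050
α = arctan(0.3050) = 16.96°

17°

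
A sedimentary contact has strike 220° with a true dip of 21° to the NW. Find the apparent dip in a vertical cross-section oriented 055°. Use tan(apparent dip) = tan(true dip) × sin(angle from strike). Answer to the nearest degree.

The section lies 15° from the strike.
tan(apparent dip) = tan 21° · sin 15° = 0.0994
apparent dip = arctan 0.0994 = 5.67°

6°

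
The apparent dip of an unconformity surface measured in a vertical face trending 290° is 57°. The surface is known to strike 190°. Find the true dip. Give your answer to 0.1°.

β = acute angle between strike 190° and section 290° = 80°.
tan δ = tan α / sin β = tan 57° / sin 80° = 1.5399 / 0.9848 = 1.5636
δ = arctan(1.5636) = 57.40°

57.4°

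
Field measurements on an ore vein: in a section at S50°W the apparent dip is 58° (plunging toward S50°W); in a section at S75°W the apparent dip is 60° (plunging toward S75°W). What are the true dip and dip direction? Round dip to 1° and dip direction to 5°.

The two traces are lines in the plane: v₁ = (sin 230°·cos 58°, cos 230°·cos 58°, −sin 58°), v₂ = (sin 255°·cos 60°, cos 255°·cos 60°, −sin 60°).
Cross product v₁ × v₂ gives the pole to the plane: n ∝ (-0.185, -0.058, 0.112).
tan δ = √(n_x²+n_y²)/n_z = 0.194/0.112, so δ = 60.0°.
The horizontal component of n points toward azimuth atan2(n_x, n_y) = 253°, the dip direction.

true dip 60°, dip direction 255°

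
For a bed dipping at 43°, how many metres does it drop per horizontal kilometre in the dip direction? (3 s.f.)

drop per km = 1000 × tan 43° = 1000 × 0.9325

933 m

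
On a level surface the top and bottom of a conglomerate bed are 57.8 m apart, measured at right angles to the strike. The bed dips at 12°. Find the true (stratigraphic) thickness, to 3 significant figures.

True thickness t = w · sin(dip) = 57.8 × sin 12°
t = 57.8 × 0.2079 = 12.017 m

12.0 m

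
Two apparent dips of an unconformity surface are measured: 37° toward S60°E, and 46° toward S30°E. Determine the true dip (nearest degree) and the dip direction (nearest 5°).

The two traces are lines in the plane: v₁ = (sin 120°·cos 37°, cos 120°·cos 37°, −sin 37°), v₂ = (sin 150°·cos 46°, cos 150°·cos 46°, −sin 46°).
Cross product v₁ × v₂ gives the pole to the plane: n ∝ (0.075, -0.288, 0.277).
tan δ = √(n_x²+n_y²)/n_z = 0.298/0.277, so δ = 47.1°.
Dip direction = atan2(0.075, -0.288) = 165° (azimuth of n's horizontal projection).

true dip 47°, dip direction 165°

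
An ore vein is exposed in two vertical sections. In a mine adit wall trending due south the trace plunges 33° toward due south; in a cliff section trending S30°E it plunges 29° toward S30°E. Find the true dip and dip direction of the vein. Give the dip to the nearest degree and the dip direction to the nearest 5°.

The two traces are lines in the plane: v₁ = (sin 180°·cos 33°, cos 180°·cos 33°, −sin 33°), v₂ = (sin 150°·cos 29°, cos 150°·cos 29°, −sin 29°).
The plane normal is n = v₁ × v₂ ∝ (-0.006, -0.238, 0.367).
Dip δ = arctan(|n_h|/n_z) = arctan(0.238/0.367) = 33.0°.
Dip direction = atan2(-0.006, -0.238) = 181° (azimuth of n's horizontal projection).

true dip 33°, dip direction 180°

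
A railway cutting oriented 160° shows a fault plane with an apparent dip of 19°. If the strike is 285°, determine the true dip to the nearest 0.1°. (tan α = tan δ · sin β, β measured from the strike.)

β = acute angle between strike 285° and section 160° = 55°.
tan(true dip) = tan 19° / sin 55° = 0.4203
true dip = arctan 0.4203 = 22.80°

22.8°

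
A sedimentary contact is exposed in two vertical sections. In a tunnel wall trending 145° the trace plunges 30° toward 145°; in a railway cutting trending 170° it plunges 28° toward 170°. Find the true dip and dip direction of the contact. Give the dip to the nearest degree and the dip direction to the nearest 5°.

Each apparent-dip line lies in the plane. As unit vectors (x east, y north, z up), v₁ plunges 30°→145° and v₂ plunges 28°→170°.
Cross product v₁ × v₂ gives the pole to the plane: n ∝ (0.102, -0.157, 0.323).
tan δ = √(n_x²+n_y²)/n_z = 0.187/0.323, so δ = 30.0°.
Dip direction = atan2(0.102, -0.157) = 147° (azimuth of n's horizontal projection).

true dip 30°, dip direction 145°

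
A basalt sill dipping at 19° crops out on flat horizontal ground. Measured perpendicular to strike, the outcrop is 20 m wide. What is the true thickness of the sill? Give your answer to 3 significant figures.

6.51 m

True thickness t = w · sin(dip) = 20 × sin 19°
t = 20 × 0.3256 = 6.511 m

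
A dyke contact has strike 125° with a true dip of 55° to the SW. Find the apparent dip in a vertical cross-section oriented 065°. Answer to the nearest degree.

51°

Angle between strike (125°) and section (065°): β = 60°.
tan α = tan 55° × sin 60° = 1.4281 × 0.8660 = 1.2368
apparent dip = arctan 1.2368 = 51.04°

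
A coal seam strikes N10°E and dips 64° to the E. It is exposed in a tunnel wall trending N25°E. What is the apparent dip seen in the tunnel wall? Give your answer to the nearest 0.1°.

28.0°

The strike is N10°E and the section trends N25°E; the acute angle between them is β = 15°.
tan(apparent dip) = tan 64° · sin 15° = 0.5307
apparent dip = arctan 0.5307 = 27.95°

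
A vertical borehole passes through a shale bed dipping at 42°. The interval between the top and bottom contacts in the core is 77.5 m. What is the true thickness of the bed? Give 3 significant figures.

True thickness t = h · cos(dip) = 77.5 × cos 42°
t = 77.5 × 0.7431 = 57.594 m

57.6 m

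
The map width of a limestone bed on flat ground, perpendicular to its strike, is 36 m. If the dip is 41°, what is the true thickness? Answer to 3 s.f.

True thickness t = w · sin(dip) = 36 × sin 41°
t = 36 × 0.6561 = 23.618 m

23.6 m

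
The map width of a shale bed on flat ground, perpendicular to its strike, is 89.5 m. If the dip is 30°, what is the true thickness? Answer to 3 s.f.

44.7 m

True thickness t = w · sin(dip) = 89.5 × sin 30°
t = 89.5 × 0.5000 = 44.750 m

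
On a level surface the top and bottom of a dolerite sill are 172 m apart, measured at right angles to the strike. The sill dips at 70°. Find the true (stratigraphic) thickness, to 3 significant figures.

162 m

True thickness t = w · sin(dip) = 172 × sin 70°
t = 172 × 0.9397 = 161.627 m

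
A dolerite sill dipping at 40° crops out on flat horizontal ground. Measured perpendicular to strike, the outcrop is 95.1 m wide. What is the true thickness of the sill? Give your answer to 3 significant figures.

True thickness t = w · sin(dip) = 95.1 × sin 40°
t = 95.1 × 0.6428 = 61.129 m

61.1 m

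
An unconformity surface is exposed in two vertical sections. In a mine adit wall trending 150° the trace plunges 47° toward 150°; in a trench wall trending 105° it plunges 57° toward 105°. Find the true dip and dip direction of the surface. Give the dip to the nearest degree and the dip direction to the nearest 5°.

Represent each trace as a vector plunging at its apparent dip toward its trend (east-north-up frame): v₁ = (0.341, -0.591, -0.731), v₂ = (0.526, -0.141, -0.839).
The plane normal is n = v₁ × v₂ ∝ (0.392, -0.099, 0.263).
tan δ = √(n_x²+n_y²)/n_z = 0.404/0.263, so δ = 57.0°.
Dip direction = atan2(0.392, -0.099) = 104° (azimuth of n's horizontal projection).

true dip 57°, dip direction 105°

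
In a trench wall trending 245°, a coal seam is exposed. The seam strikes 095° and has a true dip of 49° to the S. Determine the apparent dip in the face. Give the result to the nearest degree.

The strike is 095° and the section trends 245°; the acute angle between them is β = 30°.
tan(apparent dip) = tan 49° · sin 30° = 0.5752
α = arctan(0.5752) = 29.91°

30°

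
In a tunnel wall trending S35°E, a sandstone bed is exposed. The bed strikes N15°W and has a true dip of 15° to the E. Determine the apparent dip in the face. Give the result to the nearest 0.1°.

The section lies 20° from the strike.
tan α = tan 15° × sin 20° = 0.2679 × 0.3420 = 0.0916
α = arctan(0.0916) = 5.24°

5.2°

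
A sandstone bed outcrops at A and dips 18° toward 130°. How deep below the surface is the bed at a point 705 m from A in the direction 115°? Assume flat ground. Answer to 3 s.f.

The hole lies 15° from the dip direction, so the down-dip offset is 705 × cos 15° = 680.98 m.
Depth = down-dip offset × tan(dip) = 680.98 × tan 18° = 680.98 × 0.3249
Depth = 221.26 m

221 m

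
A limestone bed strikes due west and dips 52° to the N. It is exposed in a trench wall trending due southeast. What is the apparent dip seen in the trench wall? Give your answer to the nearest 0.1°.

The strike is due west and the section trends due southeast; the acute angle between them is β = 45°.
tan(apparent dip) = tan 52° · sin 45° = 0.9051
α = arctan(0.9051) = 42.15°

42.1°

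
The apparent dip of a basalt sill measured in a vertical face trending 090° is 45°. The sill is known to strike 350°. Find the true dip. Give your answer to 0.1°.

β = acute angle between strike 350° and section 090° = 80°.
tan δ = tan α / sin β = tan 45° / sin 80° = 1.0000 / 0.9848 = 1.0154
true dip = arctan 1.0154 = 45.44°

45.4°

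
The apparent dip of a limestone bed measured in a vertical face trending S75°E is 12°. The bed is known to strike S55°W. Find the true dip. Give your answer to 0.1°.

15.5°

β = acute angle between strike S55°W and section S75°E = 50°.
tan(true dip) = tan 12° / sin 50° = 0.2775
δ = arctan(0.2775) = 15.51°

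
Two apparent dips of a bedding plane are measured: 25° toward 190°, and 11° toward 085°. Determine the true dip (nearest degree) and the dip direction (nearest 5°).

true dip 30°, dip direction 155°

Represent each trace as a vector plunging at its apparent dip toward its trend (east-north-up frame): v₁ = (-0.157, -0.893, -0.423), v₂ = (0.978, 0.086, -0.191).
Cross product v₁ × v₂ gives the pole to the plane: n ∝ (0.206, -0.443, 0.859).
Dip δ = arctan(|n_h|/n_z) = arctan(0.489/0.859) = 29.6°.
Dip direction = azimuth of (n_x, n_y) = atan2(0.206, -0.443) = 155°.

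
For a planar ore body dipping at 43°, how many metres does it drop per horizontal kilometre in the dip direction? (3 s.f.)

933 m

drop per km = 1000 × tan 43° = 1000 × 0.9325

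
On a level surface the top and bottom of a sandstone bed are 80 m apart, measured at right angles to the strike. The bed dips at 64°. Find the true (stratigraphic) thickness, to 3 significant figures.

71.9 m

True thickness t = w · sin(dip) = 80 × sin 64°
t = 80 × 0.8988 = 71.904 m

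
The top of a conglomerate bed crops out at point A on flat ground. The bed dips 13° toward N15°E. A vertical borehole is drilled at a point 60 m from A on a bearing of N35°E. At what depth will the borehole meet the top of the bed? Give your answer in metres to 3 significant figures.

The hole lies 20° from the dip direction, so the down-dip offset is 60 × cos 20° = 56.38 m.
Depth = down-dip offset × tan(dip) = 56.38 × tan 13° = 56.38 × 0.2309
Depth = 13.02 m

13.0 m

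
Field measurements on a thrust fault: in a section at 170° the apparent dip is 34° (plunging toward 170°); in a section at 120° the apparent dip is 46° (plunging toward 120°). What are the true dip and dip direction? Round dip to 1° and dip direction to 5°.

true dip 46°, dip direction 120°

Each apparent-dip line lies in the plane. As unit vectors (x east, y north, z up), v₁ plunges 34°→170° and v₂ plunges 46°→120°.
Cross product v₁ × v₂ gives the pole to the plane: n ∝ (0.393, -0.233, 0.441).
True dip = arccos(n_z / |n|) = arccos(0.6946) = 46.0°.
Dip direction = atan2(0.393, -0.233) = 121° (azimuth of n's horizontal projection).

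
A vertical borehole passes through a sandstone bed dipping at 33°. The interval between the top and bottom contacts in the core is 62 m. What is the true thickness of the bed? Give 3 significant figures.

52.0 m

True thickness t = h · cos(dip) = 62 × cos 33°
t = 62 × 0.8387 = 51.998 m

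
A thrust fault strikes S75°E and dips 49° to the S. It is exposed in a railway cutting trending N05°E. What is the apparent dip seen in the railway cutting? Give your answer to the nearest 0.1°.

48.6°

The section lies 80° from the strike.
tan(apparent dip) = tan 49° · sin 80° = 1.1329
apparent dip = arctan 1.1329 = 48.57°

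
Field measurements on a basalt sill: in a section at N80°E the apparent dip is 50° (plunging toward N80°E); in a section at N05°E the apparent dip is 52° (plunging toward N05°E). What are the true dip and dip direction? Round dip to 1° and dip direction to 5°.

true dip 57°, dip direction 040°

Each apparent-dip line lies in the plane. As unit vectors (x east, y north, z up), v₁ plunges 50°→N80°E and v₂ plunges 52°→N05°E.
Cross product v₁ × v₂ gives the pole to the plane: n ∝ (0.382, 0.458, 0.382).
tan δ = √(n_x²+n_y²)/n_z = 0.596/0.382, so δ = 57.3°.
Dip direction = azimuth of (n_x, n_y) = atan2(0.382, 0.458) = 40°.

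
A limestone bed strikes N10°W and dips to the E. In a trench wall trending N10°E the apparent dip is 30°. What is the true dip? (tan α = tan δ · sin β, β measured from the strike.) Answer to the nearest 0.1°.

The section is 20° from the strike.
tan δ = tan α / sin β = tan 30° / sin 20° = 0.5774 / 0.3420 = 1.6881
true dip = arctan 1.6881 = 59.36°

59.4°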